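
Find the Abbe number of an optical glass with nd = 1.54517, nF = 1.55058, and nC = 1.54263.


Abbe number formula: Vd = (nd - 1) / (nF - nC)
  nd - 1 = 1.54517 - 1 = 0.54517
  nF - nC = 1.55058 - 1.54263 = 0.00795
  Vd = 0.54517 / 0.00795 = 68.57

68.57


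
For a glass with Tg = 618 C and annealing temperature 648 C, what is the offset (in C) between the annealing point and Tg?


Offset = T_anneal - Tg:
  offset = 648 - 618 = 30 C

30 C


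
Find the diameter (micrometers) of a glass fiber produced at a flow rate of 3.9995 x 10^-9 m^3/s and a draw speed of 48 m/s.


Cross-sectional area from continuity:
  A = Q / v = 3.9995 x 10^-9 / 48 = 8.332292 x 10^-11 m^2
Diameter from circular cross-section:
  d = sqrt(4A / pi) * 10^6 (m -> um)
  d = sqrt(4 * 8.332292 x 10^-11 / pi) * 10^6 = 10.3 um

10.3 um


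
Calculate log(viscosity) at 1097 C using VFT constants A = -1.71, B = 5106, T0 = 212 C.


VFT equation: log(eta) = A + B / (T - T0)
  T - T0 = 1097 - 212 = 885
  B / (T - T0) = 5106 / 885 = 5.769
  log(eta) = -1.71 + 5.769 = 4.059

4.059


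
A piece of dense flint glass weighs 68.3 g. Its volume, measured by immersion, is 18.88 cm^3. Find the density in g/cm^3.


Use the definition of density:
  rho = mass / volume
  rho = 68.3 / 18.88 = 3.618 g/cm^3

3.618 g/cm^3


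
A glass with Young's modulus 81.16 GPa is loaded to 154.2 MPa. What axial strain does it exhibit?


Rearrange E = sigma / epsilon:
  epsilon = sigma / E
  E (MPa) = 81.16 * 1000 = 81160
  epsilon = 154.2 / 81160 = 0.0019

0.0019


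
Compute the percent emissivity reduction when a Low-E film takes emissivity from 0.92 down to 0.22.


Percentage reduction = (1 - coated/uncoated) * 100
  Ratio = 0.22 / 0.92 = 0.2391
  Reduction = (1 - 0.2391) * 100 = 76.1%

76.1%


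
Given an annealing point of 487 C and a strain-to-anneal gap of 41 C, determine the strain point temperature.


Strain point = annealing point - difference:
  T_strain = 487 - 41 = 446 C

446 C


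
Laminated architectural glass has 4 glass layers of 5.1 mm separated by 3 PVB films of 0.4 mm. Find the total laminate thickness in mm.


Total thickness = glass contribution + PVB contribution
  Glass: 4 * 5.1 = 20.4 mm
  PVB: 3 * 0.4 = 1.2 mm
  Total = 20.4 + 1.2 = 21.6 mm

21.6 mm


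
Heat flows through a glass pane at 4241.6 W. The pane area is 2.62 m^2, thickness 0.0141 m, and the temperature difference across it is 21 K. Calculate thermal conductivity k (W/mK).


Fourier's law rearranged: k = Q * t / (A * dT)
  Numerator = 4241.6 * 0.0141 = 59.80656
  Denominator = 2.62 * 21 = 55.02
  k = 59.80656 / 55.02 = 1.087 W/mK

1.087 W/mK


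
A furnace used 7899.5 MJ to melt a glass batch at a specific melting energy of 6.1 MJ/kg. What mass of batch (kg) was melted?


Rearrange E = m * s for m:
  m = E / s
  m = 7899.5 / 6.1 = 1295.0 kg

1295.0 kg


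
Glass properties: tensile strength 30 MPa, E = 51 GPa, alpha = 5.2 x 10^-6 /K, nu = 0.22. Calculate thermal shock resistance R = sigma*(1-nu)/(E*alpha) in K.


Thermal shock resistance: R = sigma * (1 - nu) / (E * alpha)
  Numerator = 30 * (1 - 0.22) = 23.4
  Denominator = 51 * 1000 * (5.2 x 10^-6) = 0.2652
  R = 23.4 / 0.2652 = 88.2 K

88.2 K


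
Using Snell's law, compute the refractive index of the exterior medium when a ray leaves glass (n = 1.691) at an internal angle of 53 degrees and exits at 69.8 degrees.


Apply Snell's law: n1 * sin(theta1) = n2 * sin(theta2)
  n2 = n1 * sin(theta1) / sin(theta2)
  sin(53) = 0.798636
  sin(69.8) = 0.938493
  n2 = 1.691 * 0.798636 / 0.938493 = 1.439

1.439


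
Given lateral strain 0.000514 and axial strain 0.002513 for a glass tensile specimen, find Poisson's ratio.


Poisson's ratio: nu = lateral strain / axial strain
  nu = 0.000514 / 0.002513 = 0.2045

0.2045


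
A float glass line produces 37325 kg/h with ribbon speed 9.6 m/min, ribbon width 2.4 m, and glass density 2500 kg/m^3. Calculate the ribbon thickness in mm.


Ribbon cross-section from mass balance:
  Volume rate = throughput / density = 37325 / 2500 = 14.93 m^3/h
  thickness = volume rate / (speed * 60 * width), i.e.
  thickness = throughput / (60 * speed * width * density) * 1000
  thickness = 37325 / (60 * 9.6 * 2.4 * 2500) * 1000 = 10.8 mm

10.8 mm


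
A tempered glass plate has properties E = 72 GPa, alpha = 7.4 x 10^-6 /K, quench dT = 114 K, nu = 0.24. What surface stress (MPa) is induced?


Tempering stress: sigma = E * alpha * dT / (1 - nu)
  E (MPa) = 72 * 1000 = 72000
  Numerator = 72000 * (7.4 x 10^-6) * 114 = 60.7392
  Denominator = 1 - 0.24 = 0.76
  sigma = 60.7392 / 0.76 = 79.9 MPa

79.9 MPa


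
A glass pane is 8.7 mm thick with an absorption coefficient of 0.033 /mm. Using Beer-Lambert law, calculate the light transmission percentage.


Beer-Lambert law: T = exp(-alpha * thickness)
  exponent = -0.033 * 8.7 = -0.2871
  T = exp(-0.2871) = 0.7504
  Percentage = 0.7504 * 100 = 75.04%

75.04%


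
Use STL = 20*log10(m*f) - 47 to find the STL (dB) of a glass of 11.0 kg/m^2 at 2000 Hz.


Mass law: STL = 20 * log10(m * f) - 47
  m * f = 11.0 * 2000 = 22000
  log10(22000) = 4.34242
  STL = 20 * 4.34242 - 47 = 86.8484 - 47 = 39.8 dB

39.8 dB


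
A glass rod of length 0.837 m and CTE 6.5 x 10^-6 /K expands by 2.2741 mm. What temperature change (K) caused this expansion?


Rearrange dL = alpha * L0 * dT for dT:
  dT = dL / (alpha * L0)
  dL (m) = 2.2741 / 1000 = 0.0022741
  dT = 0.0022741 / ((6.5 x 10^-6) * 0.837) = 418.0 K

418.0 K


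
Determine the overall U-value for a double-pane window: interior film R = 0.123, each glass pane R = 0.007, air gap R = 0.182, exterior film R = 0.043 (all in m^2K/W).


Total thermal resistance (series):
  R_total = R_in + R_glass + R_air + R_glass + R_out
  R_total = 0.123 + 0.007 + 0.182 + 0.007 + 0.043 = 0.362 m^2K/W
U-value = 1 / R_total = 1 / 0.362 = 2.762 W/m^2K

2.762 W/m^2K


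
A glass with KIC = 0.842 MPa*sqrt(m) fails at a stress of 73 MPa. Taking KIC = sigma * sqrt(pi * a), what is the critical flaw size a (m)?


Rearrange KIC = sigma * sqrt(pi * a):
  sqrt(pi * a) = KIC / sigma
  sqrt(pi * a) = 0.842 / 73 = 0.011534
  a = (KIC / sigma)^2 / pi
  a = 0.011534^2 / pi = 0.0000423 m

0.0000423 m


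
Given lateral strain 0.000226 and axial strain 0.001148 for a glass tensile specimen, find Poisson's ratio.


Poisson's ratio: nu = lateral strain / axial strain
  nu = 0.000226 / 0.001148 = 0.1969

0.1969


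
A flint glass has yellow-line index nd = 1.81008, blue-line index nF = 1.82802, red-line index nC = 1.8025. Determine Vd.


Abbe number formula: Vd = (nd - 1) / (nF - nC)
  nd - 1 = 1.81008 - 1 = 0.81008
  nF - nC = 1.82802 - 1.8025 = 0.02552
  Vd = 0.81008 / 0.02552 = 31.74

31.74


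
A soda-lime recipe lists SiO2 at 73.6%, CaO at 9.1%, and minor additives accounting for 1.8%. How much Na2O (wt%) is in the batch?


Pieces sum to 100%:
  Na2O = 100 - (SiO2 + CaO + others)
  Na2O = 100 - (73.6 + 9.1 + 1.8) = 15.5%

15.5%


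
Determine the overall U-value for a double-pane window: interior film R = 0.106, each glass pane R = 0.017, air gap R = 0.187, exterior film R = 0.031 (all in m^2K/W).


Total thermal resistance (series):
  R_total = R_in + R_glass + R_air + R_glass + R_out
  R_total = 0.106 + 0.017 + 0.187 + 0.017 + 0.031 = 0.358 m^2K/W
U-value = 1 / R_total = 1 / 0.358 = 2.793 W/m^2K

2.793 W/m^2K


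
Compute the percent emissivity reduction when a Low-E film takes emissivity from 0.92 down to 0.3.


Percentage reduction = (1 - coated/uncoated) * 100
  Ratio = 0.3 / 0.92 = 0.3261
  Reduction = (1 - 0.3261) * 100 = 67.4%

67.4%


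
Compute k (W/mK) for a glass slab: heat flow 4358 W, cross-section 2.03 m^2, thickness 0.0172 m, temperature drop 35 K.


Fourier's law rearranged: k = Q * t / (A * dT)
  Numerator = 4358 * 0.0172 = 74.9576
  Denominator = 2.03 * 35 = 71.05
  k = 74.9576 / 71.05 = 1.055 W/mK

1.055 W/mK


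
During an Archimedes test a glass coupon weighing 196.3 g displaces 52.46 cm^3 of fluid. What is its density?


Use the definition of density:
  rho = mass / volume
  rho = 196.3 / 52.46 = 3.742 g/cm^3

3.742 g/cm^3


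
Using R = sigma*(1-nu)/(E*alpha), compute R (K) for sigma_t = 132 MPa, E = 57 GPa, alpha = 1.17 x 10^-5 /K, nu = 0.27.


Thermal shock resistance: R = sigma * (1 - nu) / (E * alpha)
  Numerator = 132 * (1 - 0.27) = 96.36
  Denominator = 57 * 1000 * (1.17 x 10^-5) = 0.6669
  R = 96.36 / 0.6669 = 144.5 K

144.5 K


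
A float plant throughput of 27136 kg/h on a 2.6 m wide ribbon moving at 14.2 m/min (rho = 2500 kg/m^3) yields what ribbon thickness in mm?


Ribbon cross-section from mass balance:
  Volume rate = throughput / density = 27136 / 2500 = 10.8544 m^3/h
  thickness = volume rate / (speed * 60 * width), i.e.
  thickness = throughput / (60 * speed * width * density) * 1000
  thickness = 27136 / (60 * 14.2 * 2.6 * 2500) * 1000 = 4.9 mm

4.9 mm


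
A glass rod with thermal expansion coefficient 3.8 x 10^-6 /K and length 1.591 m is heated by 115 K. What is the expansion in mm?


Thermal expansion formula: dL = alpha * L0 * dT
  dL = (3.8 x 10^-6) * 1.591 * 115 = 0.00069527 m
Convert to mm: 0.00069527 * 1000 = 0.6953 mm

0.6953 mm


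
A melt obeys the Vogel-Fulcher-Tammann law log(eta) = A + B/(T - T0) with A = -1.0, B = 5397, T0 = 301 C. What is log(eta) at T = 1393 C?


VFT equation: log(eta) = A + B / (T - T0)
  T - T0 = 1393 - 301 = 1092
  B / (T - T0) = 5397 / 1092 = 4.942
  log(eta) = -1.0 + 4.942 = 3.942

3.942


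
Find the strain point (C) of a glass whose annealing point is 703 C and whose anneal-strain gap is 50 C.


Strain point = annealing point - difference:
  T_strain = 703 - 50 = 653 C

653 C


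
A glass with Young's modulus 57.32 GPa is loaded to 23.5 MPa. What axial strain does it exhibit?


Rearrange E = sigma / epsilon:
  epsilon = sigma / E
  E (MPa) = 57.32 * 1000 = 57320
  epsilon = 23.5 / 57320 = 0.00041

0.00041


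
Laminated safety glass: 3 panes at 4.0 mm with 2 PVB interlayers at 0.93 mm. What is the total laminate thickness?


Total thickness = glass contribution + PVB contribution
  Glass: 3 * 4.0 = 12.0 mm
  PVB: 2 * 0.93 = 1.86 mm
  Total = 12.0 + 1.86 = 13.86 mm

13.86 mm


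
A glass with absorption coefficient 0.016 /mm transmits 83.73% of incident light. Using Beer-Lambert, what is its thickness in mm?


Rearrange T = exp(-alpha * thickness):
  thickness = -ln(T) / alpha
  T = 83.73/100 = 0.8373
  ln(T) = -0.17757
  -ln(T) = 0.17757
  thickness = 0.17757 / 0.016 = 11.1 mm

11.1 mm


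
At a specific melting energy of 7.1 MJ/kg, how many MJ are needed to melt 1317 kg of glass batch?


Total energy = mass * specific energy
  E = 1317 * 7.1 = 9350.7 MJ

9350.7 MJ


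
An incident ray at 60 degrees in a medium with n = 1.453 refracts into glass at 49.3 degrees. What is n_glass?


Apply Snell's law: n1 * sin(theta1) = n2 * sin(theta2)
  n2 = n1 * sin(theta1) / sin(theta2)
  sin(60) = 0.866025
  sin(49.3) = 0.758134
  n2 = 1.453 * 0.866025 / 0.758134 = 1.6598

1.6598


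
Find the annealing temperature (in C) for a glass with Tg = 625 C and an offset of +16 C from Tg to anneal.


The annealing temperature is Tg plus the offset:
  T_anneal = 625 + 16 = 641 C

641 C


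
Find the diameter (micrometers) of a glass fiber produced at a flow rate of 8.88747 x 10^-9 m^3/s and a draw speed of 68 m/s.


Cross-sectional area from continuity:
  A = Q / v = 8.88747 x 10^-9 / 68 = 1.306981 x 10^-10 m^2
Diameter from circular cross-section:
  d = sqrt(4A / pi) * 10^6 (m -> um)
  d = sqrt(4 * 1.306981 x 10^-10 / pi) * 10^6 = 12.9 um

12.9 um


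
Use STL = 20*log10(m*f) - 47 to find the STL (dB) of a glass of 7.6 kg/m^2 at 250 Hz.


Mass law: STL = 20 * log10(m * f) - 47
  m * f = 7.6 * 250 = 1900
  log10(1900) = 3.27875
  STL = 20 * 3.27875 - 47 = 65.575 - 47 = 18.6 dB

18.6 dB


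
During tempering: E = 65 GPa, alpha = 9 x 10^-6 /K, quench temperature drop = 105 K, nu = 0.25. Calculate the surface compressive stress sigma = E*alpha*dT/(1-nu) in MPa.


Tempering stress: sigma = E * alpha * dT / (1 - nu)
  E (MPa) = 65 * 1000 = 65000
  Numerator = 65000 * (9 x 10^-6) * 105 = 61.425
  Denominator = 1 - 0.25 = 0.75
  sigma = 61.425 / 0.75 = 81.9 MPa

81.9 MPa


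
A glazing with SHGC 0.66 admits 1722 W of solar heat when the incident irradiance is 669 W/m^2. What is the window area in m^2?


Rearrange Q = Area * SHGC * Irradiance:
  Area = Q / (SHGC * Irradiance)
  Area = 1722 / (0.66 * 669) = 3.9 m^2

3.9 m^2


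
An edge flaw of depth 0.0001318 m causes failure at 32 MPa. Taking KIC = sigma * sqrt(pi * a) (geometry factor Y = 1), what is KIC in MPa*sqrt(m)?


Fracture toughness: KIC = sigma * sqrt(pi * a)
  pi * a = pi * 0.0001318 = 0.000414062
  sqrt(pi * a) = 0.020349
  KIC = 32 * 0.020349 = 0.651 MPa*sqrt(m)

0.651 MPa*sqrt(m)


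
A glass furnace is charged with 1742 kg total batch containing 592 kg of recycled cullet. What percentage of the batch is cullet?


Cullet ratio = (cullet mass / total batch mass) * 100
  Ratio = 592 / 1742 * 100 = 33.98%

33.98%


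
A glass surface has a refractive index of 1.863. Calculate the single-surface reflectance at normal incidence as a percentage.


Fresnel reflectance at normal incidence:
  R = ((n - 1)/(n + 1))^2
  (n - 1)/(n + 1) = (1.863 - 1)/(1.863 + 1) = 0.301432
  R = 0.301432^2 = 0.0908613
  R(%) = 0.0908613 * 100 = 9.086%

9.086%


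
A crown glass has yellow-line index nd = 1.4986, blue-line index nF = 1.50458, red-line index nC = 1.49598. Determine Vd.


Abbe number formula: Vd = (nd - 1) / (nF - nC)
  nd - 1 = 1.4986 - 1 = 0.4986
  nF - nC = 1.50458 - 1.49598 = 0.0086
  Vd = 0.4986 / 0.0086 = 57.98

57.98


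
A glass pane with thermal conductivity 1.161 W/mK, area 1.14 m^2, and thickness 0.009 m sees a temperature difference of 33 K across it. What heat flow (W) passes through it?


Fourier's law: Q = k * A * dT / t
  Q = 1.161 * 1.14 * 33 / 0.009
  Q = 43.67682 / 0.009 = 4853 W

4853 W


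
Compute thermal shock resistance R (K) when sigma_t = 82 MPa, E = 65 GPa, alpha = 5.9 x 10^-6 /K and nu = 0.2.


Thermal shock resistance: R = sigma * (1 - nu) / (E * alpha)
  Numerator = 82 * (1 - 0.2) = 65.6
  Denominator = 65 * 1000 * (5.9 x 10^-6) = 0.3835
  R = 65.6 / 0.3835 = 171.1 K

171.1 K


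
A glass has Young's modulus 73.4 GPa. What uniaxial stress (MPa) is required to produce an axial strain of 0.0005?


Rearrange E = sigma / epsilon:
  sigma = E * epsilon
  E (MPa) = 73.4 * 1000 = 73400
  sigma = 73400 * 0.0005 = 36.7 MPa

36.7 MPa


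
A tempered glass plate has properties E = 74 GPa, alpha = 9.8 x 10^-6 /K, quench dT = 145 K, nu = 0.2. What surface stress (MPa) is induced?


Tempering stress: sigma = E * alpha * dT / (1 - nu)
  E (MPa) = 74 * 1000 = 74000
  Numerator = 74000 * (9.8 x 10^-6) * 145 = 105.154
  Denominator = 1 - 0.2 = 0.8
  sigma = 105.154 / 0.8 = 131.4 MPa

131.4 MPa


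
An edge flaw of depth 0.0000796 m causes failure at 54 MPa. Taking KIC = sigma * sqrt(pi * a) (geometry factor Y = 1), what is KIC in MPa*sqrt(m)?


Fracture toughness: KIC = sigma * sqrt(pi * a)
  pi * a = pi * 0.0000796 = 0.000250071
  sqrt(pi * a) = 0.015814
  KIC = 54 * 0.015814 = 0.854 MPa*sqrt(m)

0.854 MPa*sqrt(m)


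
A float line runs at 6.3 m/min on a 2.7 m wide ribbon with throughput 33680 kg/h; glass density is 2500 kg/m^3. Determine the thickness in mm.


Ribbon cross-section from mass balance:
  Volume rate = throughput / density = 33680 / 2500 = 13.472 m^3/h
  thickness = volume rate / (speed * 60 * width), i.e.
  thickness = throughput / (60 * speed * width * density) * 1000
  thickness = 33680 / (60 * 6.3 * 2.7 * 2500) * 1000 = 13.2 mm

13.2 mm


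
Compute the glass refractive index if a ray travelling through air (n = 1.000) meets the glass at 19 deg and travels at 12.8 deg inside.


Apply Snell's law: n1 * sin(theta1) = n2 * sin(theta2)
  n2 = n1 * sin(theta1) / sin(theta2)
  sin(19) = 0.325568
  sin(12.8) = 0.221548
  n2 = 1.000 * 0.325568 / 0.221548 = 1.4695

1.4695


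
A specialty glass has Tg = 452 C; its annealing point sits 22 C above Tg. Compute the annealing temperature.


The annealing temperature is Tg plus the offset:
  T_anneal = 452 + 22 = 474 C

474 C


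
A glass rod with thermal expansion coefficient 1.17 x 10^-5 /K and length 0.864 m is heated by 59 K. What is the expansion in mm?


Thermal expansion formula: dL = alpha * L0 * dT
  dL = (1.17 x 10^-5) * 0.864 * 59 = 0.00059642 m
Convert to mm: 0.00059642 * 1000 = 0.5964 mm

0.5964 mm


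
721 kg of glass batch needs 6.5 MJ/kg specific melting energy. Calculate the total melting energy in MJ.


Total energy = mass * specific energy
  E = 721 * 6.5 = 4686.5 MJ

4686.5 MJ


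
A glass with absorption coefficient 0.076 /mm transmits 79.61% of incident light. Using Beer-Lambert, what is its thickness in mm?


Rearrange T = exp(-alpha * thickness):
  thickness = -ln(T) / alpha
  T = 79.61/100 = 0.7961
  ln(T) = -0.22803
  -ln(T) = 0.22803
  thickness = 0.22803 / 0.076 = 3.0 mm

3.0 mm


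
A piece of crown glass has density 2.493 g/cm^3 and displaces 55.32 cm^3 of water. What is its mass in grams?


Rearrange rho = m / V:
  m = rho * V
  m = 2.493 * 55.32 = 137.913 g

137.913 g


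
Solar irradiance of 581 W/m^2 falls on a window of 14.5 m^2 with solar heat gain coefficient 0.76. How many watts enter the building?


Solar heat gain: Q = Area * SHGC * Irradiance
  Q = 14.5 * 0.76 * 581 = 6402.6 W

6402.6 W


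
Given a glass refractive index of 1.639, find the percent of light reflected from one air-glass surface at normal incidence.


Fresnel reflectance at normal incidence:
  R = ((n - 1)/(n + 1))^2
  (n - 1)/(n + 1) = (1.639 - 1)/(1.639 + 1) = 0.242137
  R = 0.242137^2 = 0.0586303
  R(%) = 0.0586303 * 100 = 5.863%

5.863%


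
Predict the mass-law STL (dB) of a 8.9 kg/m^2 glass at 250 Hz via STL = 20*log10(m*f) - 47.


Mass law: STL = 20 * log10(m * f) - 47
  m * f = 8.9 * 250 = 2225
  log10(2225) = 3.34733
  STL = 20 * 3.34733 - 47 = 66.9466 - 47 = 19.9 dB

19.9 dB


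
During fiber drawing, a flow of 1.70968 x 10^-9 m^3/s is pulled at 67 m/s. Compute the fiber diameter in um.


Cross-sectional area from continuity:
  A = Q / v = 1.70968 x 10^-9 / 67 = 2.551761 x 10^-11 m^2
Diameter from circular cross-section:
  d = sqrt(4A / pi) * 10^6 (m -> um)
  d = sqrt(4 * 2.551761 x 10^-11 / pi) * 10^6 = 5.7 um

5.7 um


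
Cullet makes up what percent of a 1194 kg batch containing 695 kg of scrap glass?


Cullet ratio = (cullet mass / total batch mass) * 100
  Ratio = 695 / 1194 * 100 = 58.21%

58.21%


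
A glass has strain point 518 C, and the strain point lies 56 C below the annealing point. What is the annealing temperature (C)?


T_anneal = T_strain + gap:
  T_anneal = 518 + 56 = 574 C

574 C


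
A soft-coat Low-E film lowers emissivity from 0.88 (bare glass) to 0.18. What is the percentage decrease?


Percentage reduction = (1 - coated/uncoated) * 100
  Ratio = 0.18 / 0.88 = 0.2045
  Reduction = (1 - 0.2045) * 100 = 79.5%

79.5%


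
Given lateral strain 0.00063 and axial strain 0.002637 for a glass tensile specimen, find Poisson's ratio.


Poisson's ratio: nu = lateral strain / axial strain
  nu = 0.00063 / 0.002637 = 0.2389

0.2389


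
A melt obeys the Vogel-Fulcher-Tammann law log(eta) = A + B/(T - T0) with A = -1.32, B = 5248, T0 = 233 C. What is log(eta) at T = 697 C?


VFT equation: log(eta) = A + B / (T - T0)
  T - T0 = 697 - 233 = 464
  B / (T - T0) = 5248 / 464 = 11.31
  log(eta) = -1.32 + 11.31 = 9.99

9.99


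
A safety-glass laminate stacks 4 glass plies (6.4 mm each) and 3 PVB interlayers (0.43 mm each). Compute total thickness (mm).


Total thickness = glass contribution + PVB contribution
  Glass: 4 * 6.4 = 25.6 mm
  PVB: 3 * 0.43 = 1.29 mm
  Total = 25.6 + 1.29 = 26.89 mm

26.89 mm


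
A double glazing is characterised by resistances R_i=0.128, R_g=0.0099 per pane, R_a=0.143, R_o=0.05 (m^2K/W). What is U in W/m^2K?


Total thermal resistance (series):
  R_total = R_in + R_glass + R_air + R_glass + R_out
  R_total = 0.128 + 0.0099 + 0.143 + 0.0099 + 0.05 = 0.3408 m^2K/W
U-value = 1 / R_total = 1 / 0.3408 = 2.934 W/m^2K

2.934 W/m^2K


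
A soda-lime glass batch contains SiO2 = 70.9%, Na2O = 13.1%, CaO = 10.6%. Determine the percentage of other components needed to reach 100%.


Sum the three major oxides:
  SiO2 + Na2O + CaO = 70.9 + 13.1 + 10.6 = 94.6%
Subtract from 100%:
  Others = 100 - 94.6 = 5.4%

5.4%


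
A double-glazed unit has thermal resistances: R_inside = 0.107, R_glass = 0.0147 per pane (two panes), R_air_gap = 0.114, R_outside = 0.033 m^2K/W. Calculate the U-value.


Total thermal resistance (series):
  R_total = R_in + R_glass + R_air + R_glass + R_out
  R_total = 0.107 + 0.0147 + 0.114 + 0.0147 + 0.033 = 0.2834 m^2K/W
U-value = 1 / R_total = 1 / 0.2834 = 3.529 W/m^2K

3.529 W/m^2K


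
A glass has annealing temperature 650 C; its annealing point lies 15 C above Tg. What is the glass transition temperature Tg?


Rearrange T_anneal = Tg + offset for Tg:
  Tg = T_anneal - offset = 650 - 15 = 635 C

635 C


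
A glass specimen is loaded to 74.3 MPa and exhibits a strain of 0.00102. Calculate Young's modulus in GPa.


Young's modulus: E = stress / strain
  E = 74.3 MPa / 0.00102 = 72843.14 MPa
Convert to GPa: 72843.14 / 1000 = 72.84 GPa

72.84 GPa


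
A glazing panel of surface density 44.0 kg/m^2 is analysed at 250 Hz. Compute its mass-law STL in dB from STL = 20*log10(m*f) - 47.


Mass law: STL = 20 * log10(m * f) - 47
  m * f = 44.0 * 250 = 11000
  log10(11000) = 4.04139
  STL = 20 * 4.04139 - 47 = 80.8278 - 47 = 33.8 dB

33.8 dB


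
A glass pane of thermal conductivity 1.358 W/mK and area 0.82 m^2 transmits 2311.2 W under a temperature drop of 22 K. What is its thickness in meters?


Fourier's law: t = k * A * dT / Q
  t = 1.358 * 0.82 * 22 / 2311.2
  t = 24.49832 / 2311.2 = 0.0106 m

0.0106 m


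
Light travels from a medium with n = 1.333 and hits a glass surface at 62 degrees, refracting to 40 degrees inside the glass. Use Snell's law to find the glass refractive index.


Apply Snell's law: n1 * sin(theta1) = n2 * sin(theta2)
  n2 = n1 * sin(theta1) / sin(theta2)
  sin(62) = 0.882948
  sin(40) = 0.642788
  n2 = 1.333 * 0.882948 / 0.642788 = 1.831

1.831


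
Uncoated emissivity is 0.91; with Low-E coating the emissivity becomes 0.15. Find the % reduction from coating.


Percentage reduction = (1 - coated/uncoated) * 100
  Ratio = 0.15 / 0.91 = 0.1648
  Reduction = (1 - 0.1648) * 100 = 83.5%

83.5%


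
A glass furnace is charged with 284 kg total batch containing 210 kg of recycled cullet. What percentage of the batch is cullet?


Cullet ratio = (cullet mass / total batch mass) * 100
  Ratio = 210 / 284 * 100 = 73.94%

73.94%


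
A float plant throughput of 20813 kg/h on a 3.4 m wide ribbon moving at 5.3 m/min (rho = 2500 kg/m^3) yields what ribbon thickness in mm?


Ribbon cross-section from mass balance:
  Volume rate = throughput / density = 20813 / 2500 = 8.3252 m^3/h
  thickness = volume rate / (speed * 60 * width), i.e.
  thickness = throughput / (60 * speed * width * density) * 1000
  thickness = 20813 / (60 * 5.3 * 3.4 * 2500) * 1000 = 7.7 mm

7.7 mm


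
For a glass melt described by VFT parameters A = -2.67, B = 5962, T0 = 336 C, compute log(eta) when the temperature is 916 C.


VFT equation: log(eta) = A + B / (T - T0)
  T - T0 = 916 - 336 = 580
  B / (T - T0) = 5962 / 580 = 10.279
  log(eta) = -2.67 + 10.279 = 7.609

7.609


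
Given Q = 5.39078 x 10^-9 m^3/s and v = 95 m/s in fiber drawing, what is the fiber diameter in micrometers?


Cross-sectional area from continuity:
  A = Q / v = 5.39078 x 10^-9 / 95 = 5.674505 x 10^-11 m^2
Diameter from circular cross-section:
  d = sqrt(4A / pi) * 10^6 (m -> um)
  d = sqrt(4 * 5.674505 x 10^-11 / pi) * 10^6 = 8.5 um

8.5 um


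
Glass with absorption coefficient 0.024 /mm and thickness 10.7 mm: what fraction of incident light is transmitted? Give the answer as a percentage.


Beer-Lambert law: T = exp(-alpha * thickness)
  exponent = -0.024 * 10.7 = -0.2568
  T = exp(-0.2568) = 0.7735
  Percentage = 0.7735 * 100 = 77.35%

77.35%


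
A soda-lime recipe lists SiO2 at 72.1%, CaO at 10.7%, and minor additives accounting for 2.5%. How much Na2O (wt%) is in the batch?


Pieces sum to 100%:
  Na2O = 100 - (SiO2 + CaO + others)
  Na2O = 100 - (72.1 + 10.7 + 2.5) = 14.7%

14.7%


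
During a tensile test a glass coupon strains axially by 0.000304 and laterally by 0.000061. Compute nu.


Poisson's ratio: nu = lateral strain / axial strain
  nu = 0.000061 / 0.000304 = 0.2007

0.2007


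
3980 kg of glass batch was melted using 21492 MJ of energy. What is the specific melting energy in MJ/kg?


Rearrange E = m * s for s:
  s = E / m
  s = 21492 / 3980 = 5.4 MJ/kg

5.4 MJ/kg


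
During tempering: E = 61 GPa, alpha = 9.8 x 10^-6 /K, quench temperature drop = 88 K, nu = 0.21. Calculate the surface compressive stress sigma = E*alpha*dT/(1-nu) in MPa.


Tempering stress: sigma = E * alpha * dT / (1 - nu)
  E (MPa) = 61 * 1000 = 61000
  Numerator = 61000 * (9.8 x 10^-6) * 88 = 52.6064
  Denominator = 1 - 0.21 = 0.79
  sigma = 52.6064 / 0.79 = 66.6 MPa

66.6 MPa


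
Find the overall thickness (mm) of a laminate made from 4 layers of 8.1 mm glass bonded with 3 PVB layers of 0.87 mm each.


Total thickness = glass contribution + PVB contribution
  Glass: 4 * 8.1 = 32.4 mm
  PVB: 3 * 0.87 = 2.61 mm
  Total = 32.4 + 2.61 = 35.01 mm

35.01 mm


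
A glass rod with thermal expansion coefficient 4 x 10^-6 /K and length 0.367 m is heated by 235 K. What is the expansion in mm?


Thermal expansion formula: dL = alpha * L0 * dT
  dL = (4 x 10^-6) * 0.367 * 235 = 0.00034498 m
Convert to mm: 0.00034498 * 1000 = 0.345 mm

0.345 mm


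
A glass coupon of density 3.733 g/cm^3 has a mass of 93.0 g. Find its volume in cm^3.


Rearrange rho = m / V:
  V = m / rho
  V = 93.0 / 3.733 = 24.913 cm^3

24.913 cm^3


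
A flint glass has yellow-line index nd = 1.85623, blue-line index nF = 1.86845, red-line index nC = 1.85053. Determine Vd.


Abbe number formula: Vd = (nd - 1) / (nF - nC)
  nd - 1 = 1.85623 - 1 = 0.85623
  nF - nC = 1.86845 - 1.85053 = 0.01792
  Vd = 0.85623 / 0.01792 = 47.78

47.78


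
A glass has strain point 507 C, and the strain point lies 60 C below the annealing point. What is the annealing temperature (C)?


T_anneal = T_strain + gap:
  T_anneal = 507 + 60 = 567 C

567 C


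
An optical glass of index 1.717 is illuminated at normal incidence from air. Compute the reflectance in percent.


Fresnel reflectance at normal incidence:
  R = ((n - 1)/(n + 1))^2
  (n - 1)/(n + 1) = (1.717 - 1)/(1.717 + 1) = 0.263894
  R = 0.263894^2 = 0.06964
  R(%) = 0.06964 * 100 = 6.964%

6.964%


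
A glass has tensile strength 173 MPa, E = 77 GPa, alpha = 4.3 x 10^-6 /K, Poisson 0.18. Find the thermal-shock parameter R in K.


Thermal shock resistance: R = sigma * (1 - nu) / (E * alpha)
  Numerator = 173 * (1 - 0.18) = 141.86
  Denominator = 77 * 1000 * (4.3 x 10^-6) = 0.3311
  R = 141.86 / 0.3311 = 428.5 K

428.5 K


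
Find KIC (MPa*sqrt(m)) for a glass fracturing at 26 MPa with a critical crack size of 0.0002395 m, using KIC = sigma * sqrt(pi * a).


Fracture toughness: KIC = sigma * sqrt(pi * a)
  pi * a = pi * 0.0002395 = 0.000752411
  sqrt(pi * a) = 0.02743
  KIC = 26 * 0.02743 = 0.713 MPa*sqrt(m)

0.713 MPa*sqrt(m)


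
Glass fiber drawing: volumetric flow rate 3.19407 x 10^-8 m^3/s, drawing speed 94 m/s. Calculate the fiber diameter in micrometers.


Cross-sectional area from continuity:
  A = Q / v = 3.19407 x 10^-8 / 94 = 3.397947 x 10^-10 m^2
Diameter from circular cross-section:
  d = sqrt(4A / pi) * 10^6 (m -> um)
  d = sqrt(4 * 3.397947 x 10^-10 / pi) * 10^6 = 20.8 um

20.8 um


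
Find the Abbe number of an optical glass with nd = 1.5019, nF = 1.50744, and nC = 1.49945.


Abbe number formula: Vd = (nd - 1) / (nF - nC)
  nd - 1 = 1.5019 - 1 = 0.5019
  nF - nC = 1.50744 - 1.49945 = 0.00799
  Vd = 0.5019 / 0.00799 = 62.82

62.82


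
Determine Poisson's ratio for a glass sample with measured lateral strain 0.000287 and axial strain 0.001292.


Poisson's ratio: nu = lateral strain / axial strain
  nu = 0.000287 / 0.001292 = 0.2221

0.2221


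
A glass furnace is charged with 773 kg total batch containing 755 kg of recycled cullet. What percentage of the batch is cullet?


Cullet ratio = (cullet mass / total batch mass) * 100
  Ratio = 755 / 773 * 100 = 97.67%

97.67%


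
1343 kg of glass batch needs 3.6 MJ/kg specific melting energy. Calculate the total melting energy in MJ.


Total energy = mass * specific energy
  E = 1343 * 3.6 = 4834.8 MJ

4834.8 MJ


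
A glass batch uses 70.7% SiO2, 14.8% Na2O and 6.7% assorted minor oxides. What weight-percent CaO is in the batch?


Pieces sum to 100%:
  CaO = 100 - (SiO2 + Na2O + others)
  CaO = 100 - (70.7 + 14.8 + 6.7) = 7.8%

7.8%


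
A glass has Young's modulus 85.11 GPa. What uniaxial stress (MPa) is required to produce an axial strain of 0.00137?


Rearrange E = sigma / epsilon:
  sigma = E * epsilon
  E (MPa) = 85.11 * 1000 = 85110
  sigma = 85110 * 0.00137 = 116.6 MPa

116.6 MPa


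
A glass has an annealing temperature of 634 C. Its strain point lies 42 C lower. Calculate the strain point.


Strain point = annealing point - difference:
  T_strain = 634 - 42 = 592 C

592 C


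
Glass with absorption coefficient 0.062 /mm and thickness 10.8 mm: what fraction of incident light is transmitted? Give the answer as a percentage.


Beer-Lambert law: T = exp(-alpha * thickness)
  exponent = -0.062 * 10.8 = -0.6696
  T = exp(-0.6696) = 0.5119
  Percentage = 0.5119 * 100 = 51.19%

51.19%


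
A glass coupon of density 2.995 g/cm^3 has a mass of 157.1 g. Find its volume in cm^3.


Rearrange rho = m / V:
  V = m / rho
  V = 157.1 / 2.995 = 52.454 cm^3

52.454 cm^3


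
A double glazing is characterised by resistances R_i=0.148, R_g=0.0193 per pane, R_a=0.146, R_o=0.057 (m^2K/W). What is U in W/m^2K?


Total thermal resistance (series):
  R_total = R_in + R_glass + R_air + R_glass + R_out
  R_total = 0.148 + 0.0193 + 0.146 + 0.0193 + 0.057 = 0.3896 m^2K/W
U-value = 1 / R_total = 1 / 0.3896 = 2.567 W/m^2K

2.567 W/m^2K


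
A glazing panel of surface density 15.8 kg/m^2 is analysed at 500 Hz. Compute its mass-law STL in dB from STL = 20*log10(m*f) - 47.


Mass law: STL = 20 * log10(m * f) - 47
  m * f = 15.8 * 500 = 7900
  log10(7900) = 3.89763
  STL = 20 * 3.89763 - 47 = 77.9526 - 47 = 31.0 dB

31.0 dB


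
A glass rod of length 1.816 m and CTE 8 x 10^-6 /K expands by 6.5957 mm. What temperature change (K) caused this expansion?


Rearrange dL = alpha * L0 * dT for dT:
  dT = dL / (alpha * L0)
  dL (m) = 6.5957 / 1000 = 0.0065957
  dT = 0.0065957 / ((8 x 10^-6) * 1.816) = 454.0 K

454.0 K


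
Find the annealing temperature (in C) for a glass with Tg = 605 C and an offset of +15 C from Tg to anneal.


The annealing temperature is Tg plus the offset:
  T_anneal = 605 + 15 = 620 C

620 C


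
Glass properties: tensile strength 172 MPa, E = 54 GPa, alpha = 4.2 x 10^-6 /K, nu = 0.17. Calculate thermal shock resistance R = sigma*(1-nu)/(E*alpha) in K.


Thermal shock resistance: R = sigma * (1 - nu) / (E * alpha)
  Numerator = 172 * (1 - 0.17) = 142.76
  Denominator = 54 * 1000 * (4.2 x 10^-6) = 0.2268
  R = 142.76 / 0.2268 = 629.5 K

629.5 K


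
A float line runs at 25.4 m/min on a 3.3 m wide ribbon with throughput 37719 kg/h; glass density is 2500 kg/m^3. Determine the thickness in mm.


Ribbon cross-section from mass balance:
  Volume rate = throughput / density = 37719 / 2500 = 15.0876 m^3/h
  thickness = volume rate / (speed * 60 * width), i.e.
  thickness = throughput / (60 * speed * width * density) * 1000
  thickness = 37719 / (60 * 25.4 * 3.3 * 2500) * 1000 = 3.0 mm

3.0 mm


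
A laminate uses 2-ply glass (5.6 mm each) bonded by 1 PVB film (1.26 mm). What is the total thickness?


Total thickness = glass contribution + PVB contribution
  Glass: 2 * 5.6 = 11.2 mm
  PVB: 1 * 1.26 = 1.26 mm
  Total = 11.2 + 1.26 = 12.46 mm

12.46 mm


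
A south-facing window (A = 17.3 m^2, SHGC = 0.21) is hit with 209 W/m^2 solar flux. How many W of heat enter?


Solar heat gain: Q = Area * SHGC * Irradiance
  Q = 17.3 * 0.21 * 209 = 759.3 W

759.3 W


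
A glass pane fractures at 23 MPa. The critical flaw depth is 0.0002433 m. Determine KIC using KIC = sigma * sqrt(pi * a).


Fracture toughness: KIC = sigma * sqrt(pi * a)
  pi * a = pi * 0.0002433 = 0.000764349
  sqrt(pi * a) = 0.027647
  KIC = 23 * 0.027647 = 0.636 MPa*sqrt(m)

0.636 MPa*sqrt(m)


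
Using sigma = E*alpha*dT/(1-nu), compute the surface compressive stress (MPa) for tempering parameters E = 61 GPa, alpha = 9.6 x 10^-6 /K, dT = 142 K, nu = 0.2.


Tempering stress: sigma = E * alpha * dT / (1 - nu)
  E (MPa) = 61 * 1000 = 61000
  Numerator = 61000 * (9.6 x 10^-6) * 142 = 83.1552
  Denominator = 1 - 0.2 = 0.8
  sigma = 83.1552 / 0.8 = 103.9 MPa

103.9 MPa


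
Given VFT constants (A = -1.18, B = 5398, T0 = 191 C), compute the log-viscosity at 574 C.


VFT equation: log(eta) = A + B / (T - T0)
  T - T0 = 574 - 191 = 383
  B / (T - T0) = 5398 / 383 = 14.094
  log(eta) = -1.18 + 14.094 = 12.914

12.914


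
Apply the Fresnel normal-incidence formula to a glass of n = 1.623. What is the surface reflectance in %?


Fresnel reflectance at normal incidence:
  R = ((n - 1)/(n + 1))^2
  (n - 1)/(n + 1) = (1.623 - 1)/(1.623 + 1) = 0.237514
  R = 0.237514^2 = 0.0564129
  R(%) = 0.0564129 * 100 = 5.641%

5.641%


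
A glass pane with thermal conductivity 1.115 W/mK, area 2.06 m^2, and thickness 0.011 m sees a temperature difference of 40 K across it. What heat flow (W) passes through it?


Fourier's law: Q = k * A * dT / t
  Q = 1.115 * 2.06 * 40 / 0.011
  Q = 91.876 / 0.011 = 8352.4 W

8352.4 W


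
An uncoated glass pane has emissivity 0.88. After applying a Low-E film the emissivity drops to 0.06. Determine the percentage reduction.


Percentage reduction = (1 - coated/uncoated) * 100
  Ratio = 0.06 / 0.88 = 0.0682
  Reduction = (1 - 0.0682) * 100 = 93.2%

93.2%


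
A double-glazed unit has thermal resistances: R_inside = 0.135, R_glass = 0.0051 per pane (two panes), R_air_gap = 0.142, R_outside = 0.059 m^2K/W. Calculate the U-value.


Total thermal resistance (series):
  R_total = R_in + R_glass + R_air + R_glass + R_out
  R_total = 0.135 + 0.0051 + 0.142 + 0.0051 + 0.059 = 0.3462 m^2K/W
U-value = 1 / R_total = 1 / 0.3462 = 2.889 W/m^2K

2.889 W/m^2K


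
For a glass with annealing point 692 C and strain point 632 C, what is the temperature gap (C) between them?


Gap = T_anneal - T_strain:
  gap = 692 - 632 = 60 C

60 C


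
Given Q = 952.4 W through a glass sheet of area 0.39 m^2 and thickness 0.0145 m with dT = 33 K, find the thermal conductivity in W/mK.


Fourier's law rearranged: k = Q * t / (A * dT)
  Numerator = 952.4 * 0.0145 = 13.8098
  Denominator = 0.39 * 33 = 12.87
  k = 13.8098 / 12.87 = 1.073 W/mK

1.073 W/mK


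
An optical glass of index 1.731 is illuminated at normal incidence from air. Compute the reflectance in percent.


Fresnel reflectance at normal incidence:
  R = ((n - 1)/(n + 1))^2
  (n - 1)/(n + 1) = (1.731 - 1)/(1.731 + 1) = 0.267668
  R = 0.267668^2 = 0.0716462
  R(%) = 0.0716462 * 100 = 7.165%

7.165%


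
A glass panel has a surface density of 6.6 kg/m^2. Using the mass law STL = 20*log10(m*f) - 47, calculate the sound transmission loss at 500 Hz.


Mass law: STL = 20 * log10(m * f) - 47
  m * f = 6.6 * 500 = 3300
  log10(3300) = 3.51851
  STL = 20 * 3.51851 - 47 = 70.3702 - 47 = 23.4 dB

23.4 dB


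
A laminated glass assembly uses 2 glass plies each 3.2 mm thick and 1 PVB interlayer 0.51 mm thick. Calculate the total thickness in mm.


Total thickness = glass contribution + PVB contribution
  Glass: 2 * 3.2 = 6.4 mm
  PVB: 1 * 0.51 = 0.51 mm
  Total = 6.4 + 0.51 = 6.91 mm

6.91 mm


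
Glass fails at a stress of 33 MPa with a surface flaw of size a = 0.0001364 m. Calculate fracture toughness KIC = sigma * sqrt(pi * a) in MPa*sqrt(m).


Fracture toughness: KIC = sigma * sqrt(pi * a)
  pi * a = pi * 0.0001364 = 0.000428513
  sqrt(pi * a) = 0.020701
  KIC = 33 * 0.020701 = 0.683 MPa*sqrt(m)

0.683 MPa*sqrt(m)


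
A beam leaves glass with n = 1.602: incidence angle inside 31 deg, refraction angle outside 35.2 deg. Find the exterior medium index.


Apply Snell's law: n1 * sin(theta1) = n2 * sin(theta2)
  n2 = n1 * sin(theta1) / sin(theta2)
  sin(31) = 0.515038
  sin(35.2) = 0.576432
  n2 = 1.602 * 0.515038 / 0.576432 = 1.4314

1.4314


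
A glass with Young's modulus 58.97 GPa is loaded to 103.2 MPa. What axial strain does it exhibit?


Rearrange E = sigma / epsilon:
  epsilon = sigma / E
  E (MPa) = 58.97 * 1000 = 58970
  epsilon = 103.2 / 58970 = 0.00175

0.00175


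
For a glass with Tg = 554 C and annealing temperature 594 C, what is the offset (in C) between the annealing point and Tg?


Offset = T_anneal - Tg:
  offset = 594 - 554 = 40 C

40 C


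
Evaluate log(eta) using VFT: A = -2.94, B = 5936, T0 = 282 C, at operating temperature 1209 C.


VFT equation: log(eta) = A + B / (T - T0)
  T - T0 = 1209 - 282 = 927
  B / (T - T0) = 5936 / 927 = 6.403
  log(eta) = -2.94 + 6.403 = 3.463

3.463


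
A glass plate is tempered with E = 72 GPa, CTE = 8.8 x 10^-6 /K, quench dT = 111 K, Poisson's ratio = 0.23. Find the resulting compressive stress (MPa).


Tempering stress: sigma = E * alpha * dT / (1 - nu)
  E (MPa) = 72 * 1000 = 72000
  Numerator = 72000 * (8.8 x 10^-6) * 111 = 70.3296
  Denominator = 1 - 0.23 = 0.77
  sigma = 70.3296 / 0.77 = 91.3 MPa

91.3 MPa


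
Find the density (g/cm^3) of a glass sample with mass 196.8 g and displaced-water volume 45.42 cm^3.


Use the definition of density:
  rho = mass / volume
  rho = 196.8 / 45.42 = 4.333 g/cm^3

4.333 g/cm^3


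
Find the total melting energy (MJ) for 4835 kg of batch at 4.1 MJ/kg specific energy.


Total energy = mass * specific energy
  E = 4835 * 4.1 = 19823.5 MJ

19823.5 MJ


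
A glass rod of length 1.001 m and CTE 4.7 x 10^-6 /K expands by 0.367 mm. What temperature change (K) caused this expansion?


Rearrange dL = alpha * L0 * dT for dT:
  dT = dL / (alpha * L0)
  dL (m) = 0.367 / 1000 = 0.000367
  dT = 0.000367 / ((4.7 x 10^-6) * 1.001) = 78.0 K

78.0 K


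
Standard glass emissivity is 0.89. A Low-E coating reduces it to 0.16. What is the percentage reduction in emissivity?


Percentage reduction = (1 - coated/uncoated) * 100
  Ratio = 0.16 / 0.89 = 0.1798
  Reduction = (1 - 0.1798) * 100 = 82.0%

82.0%


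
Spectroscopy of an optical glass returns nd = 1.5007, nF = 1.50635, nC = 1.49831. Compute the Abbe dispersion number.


Abbe number formula: Vd = (nd - 1) / (nF - nC)
  nd - 1 = 1.5007 - 1 = 0.5007
  nF - nC = 1.50635 - 1.49831 = 0.00804
  Vd = 0.5007 / 0.00804 = 62.28

62.28


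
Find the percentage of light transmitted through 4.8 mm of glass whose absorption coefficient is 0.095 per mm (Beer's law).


Beer-Lambert law: T = exp(-alpha * thickness)
  exponent = -0.095 * 4.8 = -0.456
  T = exp(-0.456) = 0.6338
  Percentage = 0.6338 * 100 = 63.38%

63.38%


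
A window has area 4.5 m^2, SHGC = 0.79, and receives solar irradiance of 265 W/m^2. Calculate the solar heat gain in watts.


Solar heat gain: Q = Area * SHGC * Irradiance
  Q = 4.5 * 0.79 * 265 = 942.1 W

942.1 W


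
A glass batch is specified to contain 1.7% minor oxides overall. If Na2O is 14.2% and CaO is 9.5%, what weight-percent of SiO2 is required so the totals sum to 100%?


Known pieces sum to 100%:
  SiO2 = 100 - (others + Na2O + CaO)
  SiO2 = 100 - (1.7 + 14.2 + 9.5) = 74.6%

74.6%
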